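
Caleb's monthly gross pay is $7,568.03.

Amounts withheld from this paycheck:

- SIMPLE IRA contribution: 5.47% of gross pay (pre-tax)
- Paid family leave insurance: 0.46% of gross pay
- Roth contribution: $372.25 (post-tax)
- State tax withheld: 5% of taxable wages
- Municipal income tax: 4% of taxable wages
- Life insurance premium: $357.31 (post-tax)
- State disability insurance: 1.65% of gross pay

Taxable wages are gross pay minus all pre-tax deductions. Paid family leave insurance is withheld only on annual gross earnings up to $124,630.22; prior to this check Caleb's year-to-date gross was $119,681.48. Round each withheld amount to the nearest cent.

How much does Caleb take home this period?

SIMPLE IRA contribution: $7,568.03 × 0.0547 = $413.97
Taxable wages = $7,568.03 − $413.97 = $7,154.06
Municipal income tax: $7,154.06 × 0.04 = $286.16
State tax withheld: $7,154.06 × 0.05 = $357.70
State disability insurance: $7,568.03 × 0.0165 = $124.87
Paid family leave insurance: only $124,630.22 − $119,681.48 = $4,948.74 of this check is subject → $4,948.74 × 0.0046 = $22.76
Roth contribution: $372.25
Life insurance premium: $357.31
Total deductions = $413.97 + $286.16 + $357.70 + $124.87 + $22.76 + $372.25 + $357.31 = $1,935.02
Net pay = $7,568.03 − $1,935.02 = $5,633.01

$5,633.01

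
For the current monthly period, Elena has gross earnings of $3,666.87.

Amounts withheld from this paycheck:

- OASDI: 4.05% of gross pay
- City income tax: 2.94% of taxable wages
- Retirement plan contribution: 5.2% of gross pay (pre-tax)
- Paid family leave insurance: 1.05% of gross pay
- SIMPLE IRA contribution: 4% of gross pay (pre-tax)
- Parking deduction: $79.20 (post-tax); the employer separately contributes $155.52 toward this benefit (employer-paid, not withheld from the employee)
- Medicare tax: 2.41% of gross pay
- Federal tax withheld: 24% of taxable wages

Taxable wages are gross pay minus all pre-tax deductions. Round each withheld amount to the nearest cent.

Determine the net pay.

$2,077.97

Retirement plan contribution: $3,666.87 × 0.052 = $190.68
SIMPLE IRA contribution: $3,666.87 × 0.04 = $146.67
Pre-tax total = $190.68 + $146.67 = $337.35
Taxable wages = $3,666.87 − $337.35 = $3,329.52
Federal tax withheld: $3,329.52 × 0.24 = $799.08
City income tax: $3,329.52 × 0.0294 = $97.89
Medicare tax: $3,666.87 × 0.0241 = $88.37
Paid family leave insurance: $3,666.87 × 0.0105 = $38.50
OASDI: $3,666.87 × 0.0405 = $148.51
Parking deduction: $79.20
(Employer's $155.52 toward parking deduction is not withheld from the employee.)
Total deductions = $190.68 + $146.67 + $799.08 + $97.89 + $88.37 + $38.50 + $148.51 + $79.20 = $1,588.90
Net pay = $3,666.87 − $1,588.90 = $2,077.97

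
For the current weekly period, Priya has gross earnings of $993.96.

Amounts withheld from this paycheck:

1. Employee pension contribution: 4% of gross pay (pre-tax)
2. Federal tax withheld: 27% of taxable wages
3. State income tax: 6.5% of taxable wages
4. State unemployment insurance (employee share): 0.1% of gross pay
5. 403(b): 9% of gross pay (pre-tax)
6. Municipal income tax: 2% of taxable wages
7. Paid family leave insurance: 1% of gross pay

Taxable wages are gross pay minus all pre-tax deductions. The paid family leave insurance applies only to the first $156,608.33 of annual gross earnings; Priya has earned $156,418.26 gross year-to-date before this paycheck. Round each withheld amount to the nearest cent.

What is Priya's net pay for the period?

403(b): $993.96 × 0.09 = $89.46
Employee pension contribution: $993.96 × 0.04 = $39.76
Pre-tax total = $89.46 + $39.76 = $129.22
Taxable wages = $993.96 − $129.22 = $864.74
State income tax: $864.74 × 0.065 = $56.21
Municipal income tax: $864.74 × 0.02 = $17.29
Federal tax withheld: $864.74 × 0.27 = $233.48
Paid family leave insurance: only $156,608.33 − $156,418.26 = $190.07 of this check is subject → $190.07 × 0.01 = $1.90
State unemployment insurance (employee share): $993.96 × 0.001 = $0.99
Total deductions = $89.46 + $39.76 + $56.21 + $17.29 + $233.48 + $1.90 + $0.99 = $439.09
Net pay = $993.96 − $439.09 = $554.87

$554.87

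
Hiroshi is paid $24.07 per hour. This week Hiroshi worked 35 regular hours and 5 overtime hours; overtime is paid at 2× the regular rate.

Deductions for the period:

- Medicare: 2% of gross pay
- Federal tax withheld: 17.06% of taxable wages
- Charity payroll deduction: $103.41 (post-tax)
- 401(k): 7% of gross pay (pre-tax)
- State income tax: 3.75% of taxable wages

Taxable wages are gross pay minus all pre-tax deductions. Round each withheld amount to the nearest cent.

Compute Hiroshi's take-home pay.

$672.64

Regular pay: 35 × $24.07 = $842.45
Overtime pay: 5 × $24.07 × 2 = $240.70
Gross pay = $842.45 + $240.70 = $1083.15
401(k): $1083.15 × 0.07 = $75.82
Taxable wages = $1083.15 − $75.82 = $1007.33
Federal tax withheld: $1007.33 × 0.1706 = $171.85
State income tax: $1007.33 × 0.0375 = $37.77
Medicare: $1083.15 × 0.02 = $21.66
Charity payroll deduction: $103.41
Total deductions = $75.82 + $171.85 + $37.77 + $21.66 + $103.41 = $410.51
Net pay = $1083.15 − $410.51 = $672.64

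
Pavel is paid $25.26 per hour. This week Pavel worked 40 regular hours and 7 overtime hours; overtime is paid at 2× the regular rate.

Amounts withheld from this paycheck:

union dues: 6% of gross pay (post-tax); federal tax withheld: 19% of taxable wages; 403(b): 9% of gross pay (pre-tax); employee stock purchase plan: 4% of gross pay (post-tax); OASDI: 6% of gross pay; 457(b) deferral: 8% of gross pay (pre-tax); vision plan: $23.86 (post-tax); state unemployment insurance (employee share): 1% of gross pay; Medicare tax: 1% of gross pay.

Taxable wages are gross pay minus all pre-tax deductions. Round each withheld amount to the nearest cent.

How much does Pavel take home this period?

$647.67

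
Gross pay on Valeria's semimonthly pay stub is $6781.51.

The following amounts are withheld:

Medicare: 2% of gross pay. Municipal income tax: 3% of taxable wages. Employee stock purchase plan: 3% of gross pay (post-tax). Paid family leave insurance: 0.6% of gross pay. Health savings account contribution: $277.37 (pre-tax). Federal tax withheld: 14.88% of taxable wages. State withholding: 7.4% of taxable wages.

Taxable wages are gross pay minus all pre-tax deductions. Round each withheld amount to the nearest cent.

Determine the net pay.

Health savings account contribution: $277.37
Taxable wages = $6781.51 − $277.37 = $6504.14
Municipal income tax: $6504.14 × 0.03 = $195.12
State withholding: $6504.14 × 0.074 = $481.31
Federal tax withheld: $6504.14 × 0.1488 = $967.82
Medicare: $6781.51 × 0.02 = $135.63
Paid family leave insurance: $6781.51 × 0.006 = $40.69
Employee stock purchase plan: $6781.51 × 0.03 = $203.45
Total deductions = $277.37 + $195.12 + $481.31 + $967.82 + $135.63 + $40.69 + $203.45 = $2301.39
Net pay = $6781.51 − $2301.39 = $4480.12

$4480.12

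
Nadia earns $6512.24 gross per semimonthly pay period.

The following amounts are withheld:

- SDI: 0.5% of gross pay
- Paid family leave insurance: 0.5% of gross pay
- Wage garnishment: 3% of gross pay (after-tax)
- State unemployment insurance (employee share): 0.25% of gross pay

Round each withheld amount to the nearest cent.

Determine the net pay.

$6235.47

State unemployment insurance (employee share): $6512.24 × 0.0025 = $16.28
SDI: $6512.24 × 0.005 = $32.56
Paid family leave insurance: $6512.24 × 0.005 = $32.56
Wage garnishment: $6512.24 × 0.03 = $195.37
Total deductions = $16.28 + $32.56 + $32.56 + $195.37 = $276.77
Net pay = $6512.24 − $276.77 = $6235.47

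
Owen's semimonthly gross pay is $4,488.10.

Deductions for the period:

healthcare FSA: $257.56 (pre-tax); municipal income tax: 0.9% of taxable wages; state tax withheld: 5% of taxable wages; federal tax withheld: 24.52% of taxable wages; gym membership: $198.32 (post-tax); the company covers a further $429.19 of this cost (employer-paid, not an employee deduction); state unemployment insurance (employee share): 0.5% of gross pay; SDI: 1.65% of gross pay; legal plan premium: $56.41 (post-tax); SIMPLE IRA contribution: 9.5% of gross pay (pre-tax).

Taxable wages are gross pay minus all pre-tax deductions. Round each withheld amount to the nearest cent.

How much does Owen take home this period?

$2,295.72

SIMPLE IRA contribution: $4,488.10 × 0.095 = $426.37
Healthcare FSA: $257.56
Pre-tax total = $426.37 + $257.56 = $683.93
Taxable wages = $4,488.10 − $683.93 = $3,804.17
Municipal income tax: $3,804.17 × 0.009 = $34.24
Federal tax withheld: $3,804.17 × 0.2452 = $932.78
State tax withheld: $3,804.17 × 0.05 = $190.21
SDI: $4,488.10 × 0.0165 = $74.05
State unemployment insurance (employee share): $4,488.10 × 0.005 = $22.44
Legal plan premium: $56.41
Gym membership: $198.32
(Employer's $429.19 toward gym membership is not withheld from the employee.)
Total deductions = $426.37 + $257.56 + $34.24 + $932.78 + $190.21 + $74.05 + $22.44 + $56.41 + $198.32 = $2,192.38
Net pay = $4,488.10 − $2,192.38 = $2,295.72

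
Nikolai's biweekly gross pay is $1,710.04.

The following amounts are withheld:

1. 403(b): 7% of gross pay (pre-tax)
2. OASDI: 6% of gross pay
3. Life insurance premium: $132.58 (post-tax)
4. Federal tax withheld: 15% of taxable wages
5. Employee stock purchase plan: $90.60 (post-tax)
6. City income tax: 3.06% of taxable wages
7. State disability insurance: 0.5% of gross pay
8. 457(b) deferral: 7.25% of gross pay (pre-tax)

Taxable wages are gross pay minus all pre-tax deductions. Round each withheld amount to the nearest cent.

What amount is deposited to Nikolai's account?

$867.21

403(b): $1,710.04 × 0.07 = $119.70
457(b) deferral: $1,710.04 × 0.0725 = $123.98
Pre-tax total = $119.70 + $123.98 = $243.68
Taxable wages = $1,710.04 − $243.68 = $1,466.36
Federal tax withheld: $1,466.36 × 0.15 = $219.95
City income tax: $1,466.36 × 0.0306 = $44.87
OASDI: $1,710.04 × 0.06 = $102.60
State disability insurance: $1,710.04 × 0.005 = $8.55
Life insurance premium: $132.58
Employee stock purchase plan: $90.60
Total deductions = $119.70 + $123.98 + $219.95 + $44.87 + $102.60 + $8.55 + $132.58 + $90.60 = $842.83
Net pay = $1,710.04 − $842.83 = $867.21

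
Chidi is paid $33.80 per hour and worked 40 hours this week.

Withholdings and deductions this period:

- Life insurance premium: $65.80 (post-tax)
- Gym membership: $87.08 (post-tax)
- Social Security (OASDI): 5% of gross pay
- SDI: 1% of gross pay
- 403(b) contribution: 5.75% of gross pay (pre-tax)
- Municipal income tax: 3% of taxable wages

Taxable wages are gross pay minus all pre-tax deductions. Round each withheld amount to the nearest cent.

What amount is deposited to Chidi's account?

Gross pay: 40 × $33.80 = $1,352.00
403(b) contribution: $1,352.00 × 0.0575 = $77.74
Taxable wages = $1,352.00 − $77.74 = $1,274.26
Municipal income tax: $1,274.26 × 0.03 = $38.23
SDI: $1,352.00 × 0.01 = $13.52
Social Security (OASDI): $1,352.00 × 0.05 = $67.60
Gym membership: $87.08
Life insurance premium: $65.80
Total deductions = $77.74 + $38.23 + $13.52 + $67.60 + $87.08 + $65.80 = $349.97
Net pay = $1,352.00 − $349.97 = $1,002.03

$1,002.03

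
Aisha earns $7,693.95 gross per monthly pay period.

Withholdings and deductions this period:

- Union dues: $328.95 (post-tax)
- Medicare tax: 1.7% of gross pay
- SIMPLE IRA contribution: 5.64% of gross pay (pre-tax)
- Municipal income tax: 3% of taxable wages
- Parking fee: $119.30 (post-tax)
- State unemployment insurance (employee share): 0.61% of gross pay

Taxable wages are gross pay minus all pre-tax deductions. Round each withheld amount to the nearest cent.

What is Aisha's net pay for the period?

SIMPLE IRA contribution: $7,693.95 × 0.0564 = $433.94
Taxable wages = $7,693.95 − $433.94 = $7,260.01
Municipal income tax: $7,260.01 × 0.03 = $217.80
Medicare tax: $7,693.95 × 0.017 = $130.80
State unemployment insurance (employee share): $7,693.95 × 0.0061 = $46.93
Parking fee: $119.30
Union dues: $328.95
Total deductions = $433.94 + $217.80 + $130.80 + $46.93 + $119.30 + $328.95 = $1,277.72
Net pay = $7,693.95 − $1,277.72 = $6,416.23

$6,416.23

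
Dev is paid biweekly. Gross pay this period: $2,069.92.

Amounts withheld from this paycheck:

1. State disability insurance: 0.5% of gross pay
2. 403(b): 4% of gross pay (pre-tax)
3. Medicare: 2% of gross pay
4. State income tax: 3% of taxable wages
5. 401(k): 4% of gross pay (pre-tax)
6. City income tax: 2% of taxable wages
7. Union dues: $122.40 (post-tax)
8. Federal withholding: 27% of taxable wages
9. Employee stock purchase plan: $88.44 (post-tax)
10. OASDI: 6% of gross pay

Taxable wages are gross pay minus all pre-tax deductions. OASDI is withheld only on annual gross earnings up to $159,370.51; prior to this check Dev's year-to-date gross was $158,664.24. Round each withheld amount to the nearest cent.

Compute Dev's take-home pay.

401(k): $2,069.92 × 0.04 = $82.80
403(b): $2,069.92 × 0.04 = $82.80
Pre-tax total = $82.80 + $82.80 = $165.60
Taxable wages = $2,069.92 − $165.60 = $1,904.32
City income tax: $1,904.32 × 0.02 = $38.09
State income tax: $1,904.32 × 0.03 = $57.13
Federal withholding: $1,904.32 × 0.27 = $514.17
OASDI: only $159,370.51 − $158,664.24 = $706.27 of this check is subject → $706.27 × 0.06 = $42.38
State disability insurance: $2,069.92 × 0.005 = $10.35
Medicare: $2,069.92 × 0.02 = $41.40
Employee stock purchase plan: $88.44
Union dues: $122.40
Total deductions = $82.80 + $82.80 + $38.09 + $57.13 + $514.17 + $42.38 + $10.35 + $41.40 + $88.44 + $122.40 = $1,079.96
Net pay = $2,069.92 − $1,079.96 = $989.96

$989.96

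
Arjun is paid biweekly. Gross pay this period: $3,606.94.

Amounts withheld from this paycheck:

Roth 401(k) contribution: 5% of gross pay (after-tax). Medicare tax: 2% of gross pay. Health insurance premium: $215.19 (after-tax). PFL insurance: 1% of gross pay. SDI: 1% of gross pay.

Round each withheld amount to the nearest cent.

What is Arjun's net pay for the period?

Medicare tax: $3,606.94 × 0.02 = $72.14
SDI: $3,606.94 × 0.01 = $36.07
PFL insurance: $3,606.94 × 0.01 = $36.07
Health insurance premium: $215.19
Roth 401(k) contribution: $3,606.94 × 0.05 = $180.35
Total deductions = $72.14 + $36.07 + $36.07 + $215.19 + $180.35 = $539.82
Net pay = $3,606.94 − $539.82 = $3,067.12

$3,067.12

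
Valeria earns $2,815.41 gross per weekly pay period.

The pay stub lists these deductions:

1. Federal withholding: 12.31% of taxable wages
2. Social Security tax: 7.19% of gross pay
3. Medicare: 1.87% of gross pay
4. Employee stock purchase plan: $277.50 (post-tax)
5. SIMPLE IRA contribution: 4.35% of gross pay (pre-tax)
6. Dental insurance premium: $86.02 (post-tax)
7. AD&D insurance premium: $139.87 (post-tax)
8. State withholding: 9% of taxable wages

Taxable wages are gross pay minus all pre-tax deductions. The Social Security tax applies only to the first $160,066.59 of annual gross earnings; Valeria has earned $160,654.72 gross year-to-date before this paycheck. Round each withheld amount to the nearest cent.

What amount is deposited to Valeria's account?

$1,563.04

SIMPLE IRA contribution: $2,815.41 × 0.0435 = $122.47
Taxable wages = $2,815.41 − $122.47 = $2,692.94
Federal withholding: $2,692.94 × 0.1231 = $331.50
State withholding: $2,692.94 × 0.09 = $242.36
Medicare: $2,815.41 × 0.0187 = $52.65
Social Security tax: annual cap $160,066.59 already reached (YTD $160,654.72), so $0.00
Employee stock purchase plan: $277.50
Dental insurance premium: $86.02
AD&D insurance premium: $139.87
Total deductions = $122.47 + $331.50 + $242.36 + $52.65 + $0.00 + $277.50 + $86.02 + $139.87 = $1,252.37
Net pay = $2,815.41 − $1,252.37 = $1,563.04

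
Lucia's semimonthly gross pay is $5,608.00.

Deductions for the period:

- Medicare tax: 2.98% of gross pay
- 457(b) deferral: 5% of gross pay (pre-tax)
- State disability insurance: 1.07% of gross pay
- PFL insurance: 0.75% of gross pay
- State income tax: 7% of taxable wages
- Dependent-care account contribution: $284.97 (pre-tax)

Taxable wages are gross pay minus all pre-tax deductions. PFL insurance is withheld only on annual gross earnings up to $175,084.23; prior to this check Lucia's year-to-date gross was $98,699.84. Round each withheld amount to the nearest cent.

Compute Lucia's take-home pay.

Dependent-care account contribution: $284.97
457(b) deferral: $5,608.00 × 0.05 = $280.40
Pre-tax total = $284.97 + $280.40 = $565.37
Taxable wages = $5,608.00 − $565.37 = $5,042.63
State income tax: $5,042.63 × 0.07 = $352.98
State disability insurance: $5,608.00 × 0.0107 = $60.01
PFL insurance: cap not yet reached, full $5,608.00 is subject → $5,608.00 × 0.0075 = $42.06
Medicare tax: $5,608.00 × 0.0298 = $167.12
Total deductions = $284.97 + $280.40 + $352.98 + $60.01 + $42.06 + $167.12 = $1,187.54
Net pay = $5,608.00 − $1,187.54 = $4,420.46

$4,420.46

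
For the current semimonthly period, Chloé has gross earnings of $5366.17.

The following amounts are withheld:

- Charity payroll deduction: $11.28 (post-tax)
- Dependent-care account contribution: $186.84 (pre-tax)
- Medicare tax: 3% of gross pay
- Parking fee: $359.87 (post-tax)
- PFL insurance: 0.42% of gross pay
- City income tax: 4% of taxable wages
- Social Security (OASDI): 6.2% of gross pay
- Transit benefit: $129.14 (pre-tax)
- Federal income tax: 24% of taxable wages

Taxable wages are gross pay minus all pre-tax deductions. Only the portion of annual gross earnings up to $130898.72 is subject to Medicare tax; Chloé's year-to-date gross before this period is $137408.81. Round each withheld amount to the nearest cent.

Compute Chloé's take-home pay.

Dependent-care account contribution: $186.84
Transit benefit: $129.14
Pre-tax total = $186.84 + $129.14 = $315.98
Taxable wages = $5366.17 − $315.98 = $5050.19
Federal income tax: $5050.19 × 0.24 = $1212.05
City income tax: $5050.19 × 0.04 = $202.01
Social Security (OASDI): $5366.17 × 0.062 = $332.70
PFL insurance: $5366.17 × 0.0042 = $22.54
Medicare tax: annual cap $130898.72 already reached (YTD $137408.81), so $0.00
Charity payroll deduction: $11.28
Parking fee: $359.87
Total deductions = $186.84 + $129.14 + $1212.05 + $202.01 + $332.70 + $22.54 + $0.00 + $11.28 + $359.87 = $2456.43
Net pay = $5366.17 − $2456.43 = $2909.74

$2909.74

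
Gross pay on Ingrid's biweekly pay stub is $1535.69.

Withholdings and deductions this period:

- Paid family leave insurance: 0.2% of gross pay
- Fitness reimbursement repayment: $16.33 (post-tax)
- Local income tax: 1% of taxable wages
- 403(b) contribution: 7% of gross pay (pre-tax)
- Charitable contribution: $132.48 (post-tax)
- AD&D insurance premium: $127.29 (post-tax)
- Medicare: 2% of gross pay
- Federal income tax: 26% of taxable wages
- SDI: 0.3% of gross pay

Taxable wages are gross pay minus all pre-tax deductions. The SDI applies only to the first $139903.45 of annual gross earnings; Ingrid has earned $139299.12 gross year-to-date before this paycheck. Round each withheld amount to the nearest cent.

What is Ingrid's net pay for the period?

$730.89

403(b) contribution: $1535.69 × 0.07 = $107.50
Taxable wages = $1535.69 − $107.50 = $1428.19
Local income tax: $1428.19 × 0.01 = $14.28
Federal income tax: $1428.19 × 0.26 = $371.33
Medicare: $1535.69 × 0.02 = $30.71
Paid family leave insurance: $1535.69 × 0.002 = $3.07
SDI: only $139903.45 − $139299.12 = $604.33 of this check is subject → $604.33 × 0.003 = $1.81
AD&D insurance premium: $127.29
Fitness reimbursement repayment: $16.33
Charitable contribution: $132.48
Total deductions = $107.50 + $14.28 + $371.33 + $30.71 + $3.07 + $1.81 + $127.29 + $16.33 + $132.48 = $804.80
Net pay = $1535.69 − $804.80 = $730.89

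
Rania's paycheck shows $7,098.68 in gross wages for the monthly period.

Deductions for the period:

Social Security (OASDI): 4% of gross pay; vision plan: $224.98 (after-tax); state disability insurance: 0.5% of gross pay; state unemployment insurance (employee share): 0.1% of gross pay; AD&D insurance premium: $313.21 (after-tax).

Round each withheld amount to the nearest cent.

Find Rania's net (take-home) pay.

$6,233.95

Social Security (OASDI): $7,098.68 × 0.04 = $283.95
State disability insurance: $7,098.68 × 0.005 = $35.49
State unemployment insurance (employee share): $7,098.68 × 0.001 = $7.10
AD&D insurance premium: $313.21
Vision plan: $224.98
Total deductions = $283.95 + $35.49 + $7.10 + $313.21 + $224.98 = $864.73
Net pay = $7,098.68 − $864.73 = $6,233.95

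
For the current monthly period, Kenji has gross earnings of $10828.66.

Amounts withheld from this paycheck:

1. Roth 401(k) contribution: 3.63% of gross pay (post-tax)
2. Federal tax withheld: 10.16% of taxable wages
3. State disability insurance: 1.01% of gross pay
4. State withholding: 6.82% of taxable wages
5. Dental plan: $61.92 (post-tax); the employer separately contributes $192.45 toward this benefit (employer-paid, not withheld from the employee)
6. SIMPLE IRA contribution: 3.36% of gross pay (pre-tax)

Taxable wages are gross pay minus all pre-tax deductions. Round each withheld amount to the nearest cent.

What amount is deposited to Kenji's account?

SIMPLE IRA contribution: $10828.66 × 0.0336 = $363.84
Taxable wages = $10828.66 − $363.84 = $10464.82
State withholding: $10464.82 × 0.0682 = $713.70
Federal tax withheld: $10464.82 × 0.1016 = $1063.23
State disability insurance: $10828.66 × 0.0101 = $109.37
Roth 401(k) contribution: $10828.66 × 0.0363 = $393.08
Dental plan: $61.92
(Employer's $192.45 toward dental plan is not withheld from the employee.)
Total deductions = $363.84 + $713.70 + $1063.23 + $109.37 + $393.08 + $61.92 = $2705.14
Net pay = $10828.66 − $2705.14 = $8123.52

$8123.52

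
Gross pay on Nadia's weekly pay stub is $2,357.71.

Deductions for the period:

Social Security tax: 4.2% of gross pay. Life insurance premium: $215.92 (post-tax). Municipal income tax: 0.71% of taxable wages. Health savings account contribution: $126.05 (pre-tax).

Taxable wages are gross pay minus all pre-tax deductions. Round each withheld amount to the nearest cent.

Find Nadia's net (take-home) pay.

$1,900.88

Health savings account contribution: $126.05
Taxable wages = $2,357.71 − $126.05 = $2,231.66
Municipal income tax: $2,231.66 × 0.0071 = $15.84
Social Security tax: $2,357.71 × 0.042 = $99.02
Life insurance premium: $215.92
Total deductions = $126.05 + $15.84 + $99.02 + $215.92 = $456.83
Net pay = $2,357.71 − $456.83 = $1,900.88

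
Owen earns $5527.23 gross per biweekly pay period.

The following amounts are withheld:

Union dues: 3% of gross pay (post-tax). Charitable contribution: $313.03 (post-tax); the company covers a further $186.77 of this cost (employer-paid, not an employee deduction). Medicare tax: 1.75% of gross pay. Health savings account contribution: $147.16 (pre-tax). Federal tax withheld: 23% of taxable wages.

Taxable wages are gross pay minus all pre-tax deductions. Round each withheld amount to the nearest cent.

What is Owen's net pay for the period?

$3567.07

Health savings account contribution: $147.16
Taxable wages = $5527.23 − $147.16 = $5380.07
Federal tax withheld: $5380.07 × 0.23 = $1237.42
Medicare tax: $5527.23 × 0.0175 = $96.73
Union dues: $5527.23 × 0.03 = $165.82
Charitable contribution: $313.03
(Employer's $186.77 toward charitable contribution is not withheld from the employee.)
Total deductions = $147.16 + $1237.42 + $96.73 + $165.82 + $313.03 = $1960.16
Net pay = $5527.23 − $1960.16 = $3567.07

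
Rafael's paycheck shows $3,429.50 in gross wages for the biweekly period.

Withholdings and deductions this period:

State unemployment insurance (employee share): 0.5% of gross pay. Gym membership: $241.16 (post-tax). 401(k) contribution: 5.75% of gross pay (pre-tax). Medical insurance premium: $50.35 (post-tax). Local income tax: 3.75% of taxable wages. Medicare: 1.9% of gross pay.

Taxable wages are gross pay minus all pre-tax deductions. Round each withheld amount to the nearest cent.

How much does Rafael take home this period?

$2,737.27

401(k) contribution: $3,429.50 × 0.0575 = $197.20
Taxable wages = $3,429.50 − $197.20 = $3,232.30
Local income tax: $3,232.30 × 0.0375 = $121.21
Medicare: $3,429.50 × 0.019 = $65.16
State unemployment insurance (employee share): $3,429.50 × 0.005 = $17.15
Medical insurance premium: $50.35
Gym membership: $241.16
Total deductions = $197.20 + $121.21 + $65.16 + $17.15 + $50.35 + $241.16 = $692.23
Net pay = $3,429.50 − $692.23 = $2,737.27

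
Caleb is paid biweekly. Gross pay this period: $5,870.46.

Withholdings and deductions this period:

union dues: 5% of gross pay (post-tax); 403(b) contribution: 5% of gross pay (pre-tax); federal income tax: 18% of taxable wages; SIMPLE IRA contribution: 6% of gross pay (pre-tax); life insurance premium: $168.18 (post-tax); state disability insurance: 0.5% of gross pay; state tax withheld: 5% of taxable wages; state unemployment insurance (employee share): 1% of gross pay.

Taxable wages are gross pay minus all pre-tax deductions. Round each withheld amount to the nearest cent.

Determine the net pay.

$3,473.27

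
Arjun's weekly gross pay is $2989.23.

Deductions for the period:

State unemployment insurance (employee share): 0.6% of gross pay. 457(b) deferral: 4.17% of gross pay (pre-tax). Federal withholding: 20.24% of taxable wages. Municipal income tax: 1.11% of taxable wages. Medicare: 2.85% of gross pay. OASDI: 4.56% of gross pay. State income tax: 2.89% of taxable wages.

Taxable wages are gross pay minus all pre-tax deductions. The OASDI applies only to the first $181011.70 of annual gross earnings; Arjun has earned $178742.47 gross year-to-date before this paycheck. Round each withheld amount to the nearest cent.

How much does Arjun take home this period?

$1963.59

457(b) deferral: $2989.23 × 0.0417 = $124.65
Taxable wages = $2989.23 − $124.65 = $2864.58
State income tax: $2864.58 × 0.0289 = $82.79
Municipal income tax: $2864.58 × 0.0111 = $31.80
Federal withholding: $2864.58 × 0.2024 = $579.79
OASDI: only $181011.70 − $178742.47 = $2269.23 of this check is subject → $2269.23 × 0.0456 = $103.48
State unemployment insurance (employee share): $2989.23 × 0.006 = $17.94
Medicare: $2989.23 × 0.0285 = $85.19
Total deductions = $124.65 + $82.79 + $31.80 + $579.79 + $103.48 + $17.94 + $85.19 = $1025.64
Net pay = $2989.23 − $1025.64 = $1963.59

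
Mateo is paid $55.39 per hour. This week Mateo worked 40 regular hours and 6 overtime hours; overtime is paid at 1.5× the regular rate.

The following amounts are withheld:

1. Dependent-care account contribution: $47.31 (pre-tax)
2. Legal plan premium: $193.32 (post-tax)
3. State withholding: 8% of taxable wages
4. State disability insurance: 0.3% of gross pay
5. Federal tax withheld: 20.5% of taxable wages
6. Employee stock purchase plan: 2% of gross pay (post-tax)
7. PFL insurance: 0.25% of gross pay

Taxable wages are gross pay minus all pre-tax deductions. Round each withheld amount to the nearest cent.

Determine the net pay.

$1,644.24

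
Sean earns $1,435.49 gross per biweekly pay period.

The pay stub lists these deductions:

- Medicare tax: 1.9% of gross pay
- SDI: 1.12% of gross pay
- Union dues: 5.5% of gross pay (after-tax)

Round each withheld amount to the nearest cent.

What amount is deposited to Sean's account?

$1,313.19

Medicare tax: $1,435.49 × 0.019 = $27.27
SDI: $1,435.49 × 0.0112 = $16.08
Union dues: $1,435.49 × 0.055 = $78.95
Total deductions = $27.27 + $16.08 + $78.95 = $122.30
Net pay = $1,435.49 − $122.30 = $1,313.19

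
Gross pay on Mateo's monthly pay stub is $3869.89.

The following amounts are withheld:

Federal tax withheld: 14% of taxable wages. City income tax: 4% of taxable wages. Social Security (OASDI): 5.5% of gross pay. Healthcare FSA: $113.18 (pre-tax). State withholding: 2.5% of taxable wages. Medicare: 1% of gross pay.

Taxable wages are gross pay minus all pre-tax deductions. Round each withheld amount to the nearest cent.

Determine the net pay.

Healthcare FSA: $113.18
Taxable wages = $3869.89 − $113.18 = $3756.71
Federal tax withheld: $3756.71 × 0.14 = $525.94
City income tax: $3756.71 × 0.04 = $150.27
State withholding: $3756.71 × 0.025 = $93.92
Medicare: $3869.89 × 0.01 = $38.70
Social Security (OASDI): $3869.89 × 0.055 = $212.84
Total deductions = $113.18 + $525.94 + $150.27 + $93.92 + $38.70 + $212.84 = $1134.85
Net pay = $3869.89 − $1134.85 = $2735.04

$2735.04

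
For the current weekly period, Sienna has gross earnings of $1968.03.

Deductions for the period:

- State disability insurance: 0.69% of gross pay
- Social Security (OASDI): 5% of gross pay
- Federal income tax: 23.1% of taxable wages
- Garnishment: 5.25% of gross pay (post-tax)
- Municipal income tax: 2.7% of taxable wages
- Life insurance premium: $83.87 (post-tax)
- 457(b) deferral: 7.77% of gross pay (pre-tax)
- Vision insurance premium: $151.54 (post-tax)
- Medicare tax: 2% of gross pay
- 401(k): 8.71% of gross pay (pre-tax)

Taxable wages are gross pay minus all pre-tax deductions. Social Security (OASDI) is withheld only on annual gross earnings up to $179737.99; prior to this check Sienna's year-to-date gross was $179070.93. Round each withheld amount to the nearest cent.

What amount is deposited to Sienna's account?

$794.60

457(b) deferral: $1968.03 × 0.0777 = $152.92
401(k): $1968.03 × 0.0871 = $171.42
Pre-tax total = $152.92 + $171.42 = $324.34
Taxable wages = $1968.03 − $324.34 = $1643.69
Federal income tax: $1643.69 × 0.231 = $379.69
Municipal income tax: $1643.69 × 0.027 = $44.38
Medicare tax: $1968.03 × 0.02 = $39.36
Social Security (OASDI): only $179737.99 − $179070.93 = $667.06 of this check is subject → $667.06 × 0.05 = $33.35
State disability insurance: $1968.03 × 0.0069 = $13.58
Garnishment: $1968.03 × 0.0525 = $103.32
Vision insurance premium: $151.54
Life insurance premium: $83.87
Total deductions = $152.92 + $171.42 + $379.69 + $44.38 + $39.36 + $33.35 + $13.58 + $103.32 + $151.54 + $83.87 = $1173.43
Net pay = $1968.03 − $1173.43 = $794.60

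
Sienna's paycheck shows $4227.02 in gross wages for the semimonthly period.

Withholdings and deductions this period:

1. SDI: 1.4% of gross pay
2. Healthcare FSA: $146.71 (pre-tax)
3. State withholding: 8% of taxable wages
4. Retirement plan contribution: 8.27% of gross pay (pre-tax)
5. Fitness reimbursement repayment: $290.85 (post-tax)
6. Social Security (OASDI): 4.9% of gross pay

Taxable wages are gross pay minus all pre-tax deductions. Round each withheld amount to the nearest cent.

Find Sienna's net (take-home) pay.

Retirement plan contribution: $4227.02 × 0.0827 = $349.57
Healthcare FSA: $146.71
Pre-tax total = $349.57 + $146.71 = $496.28
Taxable wages = $4227.02 − $496.28 = $3730.74
State withholding: $3730.74 × 0.08 = $298.46
SDI: $4227.02 × 0.014 = $59.18
Social Security (OASDI): $4227.02 × 0.049 = $207.12
Fitness reimbursement repayment: $290.85
Total deductions = $349.57 + $146.71 + $298.46 + $59.18 + $207.12 + $290.85 = $1351.89
Net pay = $4227.02 − $1351.89 = $2875.13

$2875.13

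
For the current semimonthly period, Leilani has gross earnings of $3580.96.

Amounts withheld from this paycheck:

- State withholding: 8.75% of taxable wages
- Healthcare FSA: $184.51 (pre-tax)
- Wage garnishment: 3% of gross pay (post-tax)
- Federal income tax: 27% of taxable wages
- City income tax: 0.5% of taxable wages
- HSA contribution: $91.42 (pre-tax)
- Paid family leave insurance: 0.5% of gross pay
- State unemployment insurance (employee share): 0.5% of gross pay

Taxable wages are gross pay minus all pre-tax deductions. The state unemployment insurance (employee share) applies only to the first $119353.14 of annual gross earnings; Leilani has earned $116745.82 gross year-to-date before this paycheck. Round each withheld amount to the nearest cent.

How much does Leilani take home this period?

$1968.58

Healthcare FSA: $184.51
HSA contribution: $91.42
Pre-tax total = $184.51 + $91.42 = $275.93
Taxable wages = $3580.96 − $275.93 = $3305.03
City income tax: $3305.03 × 0.005 = $16.53
Federal income tax: $3305.03 × 0.27 = $892.36
State withholding: $3305.03 × 0.0875 = $289.19
Paid family leave insurance: $3580.96 × 0.005 = $17.90
State unemployment insurance (employee share): only $119353.14 − $116745.82 = $2607.32 of this check is subject → $2607.32 × 0.005 = $13.04
Wage garnishment: $3580.96 × 0.03 = $107.43
Total deductions = $184.51 + $91.42 + $16.53 + $892.36 + $289.19 + $17.90 + $13.04 + $107.43 = $1612.38
Net pay = $3580.96 − $1612.38 = $1968.58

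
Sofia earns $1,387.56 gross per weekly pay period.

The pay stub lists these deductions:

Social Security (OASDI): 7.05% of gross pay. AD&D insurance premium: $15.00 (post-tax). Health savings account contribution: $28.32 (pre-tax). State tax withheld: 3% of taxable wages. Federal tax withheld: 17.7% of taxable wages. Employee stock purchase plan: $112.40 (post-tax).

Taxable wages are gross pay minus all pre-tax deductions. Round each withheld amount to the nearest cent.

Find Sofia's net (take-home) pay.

Health savings account contribution: $28.32
Taxable wages = $1,387.56 − $28.32 = $1,359.24
State tax withheld: $1,359.24 × 0.03 = $40.78
Federal tax withheld: $1,359.24 × 0.177 = $240.59
Social Security (OASDI): $1,387.56 × 0.0705 = $97.82
AD&D insurance premium: $15.00
Employee stock purchase plan: $112.40
Total deductions = $28.32 + $40.78 + $240.59 + $97.82 + $15.00 + $112.40 = $534.91
Net pay = $1,387.56 − $534.91 = $852.65

$852.65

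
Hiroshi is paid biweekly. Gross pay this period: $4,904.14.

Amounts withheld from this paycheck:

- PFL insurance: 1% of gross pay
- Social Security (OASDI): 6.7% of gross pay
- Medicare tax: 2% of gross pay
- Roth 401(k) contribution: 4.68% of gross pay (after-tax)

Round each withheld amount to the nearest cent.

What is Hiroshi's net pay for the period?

$4,198.93

PFL insurance: $4,904.14 × 0.01 = $49.04
Medicare tax: $4,904.14 × 0.02 = $98.08
Social Security (OASDI): $4,904.14 × 0.067 = $328.58
Roth 401(k) contribution: $4,904.14 × 0.0468 = $229.51
Total deductions = $49.04 + $98.08 + $328.58 + $229.51 = $705.21
Net pay = $4,904.14 − $705.21 = $4,198.93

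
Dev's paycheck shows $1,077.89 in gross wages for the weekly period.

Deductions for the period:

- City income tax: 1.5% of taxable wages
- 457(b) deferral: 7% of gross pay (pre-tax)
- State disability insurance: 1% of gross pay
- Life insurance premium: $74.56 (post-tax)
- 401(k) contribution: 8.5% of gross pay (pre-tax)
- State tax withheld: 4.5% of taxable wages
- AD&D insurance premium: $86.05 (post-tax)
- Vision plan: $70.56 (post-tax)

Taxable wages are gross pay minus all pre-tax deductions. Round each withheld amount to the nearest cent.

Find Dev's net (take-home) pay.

$614.22

457(b) deferral: $1,077.89 × 0.07 = $75.45
401(k) contribution: $1,077.89 × 0.085 = $91.62
Pre-tax total = $75.45 + $91.62 = $167.07
Taxable wages = $1,077.89 − $167.07 = $910.82
State tax withheld: $910.82 × 0.045 = $40.99
City income tax: $910.82 × 0.015 = $13.66
State disability insurance: $1,077.89 × 0.01 = $10.78
AD&D insurance premium: $86.05
Vision plan: $70.56
Life insurance premium: $74.56
Total deductions = $75.45 + $91.62 + $40.99 + $13.66 + $10.78 + $86.05 + $70.56 + $74.56 = $463.67
Net pay = $1,077.89 − $463.67 = $614.22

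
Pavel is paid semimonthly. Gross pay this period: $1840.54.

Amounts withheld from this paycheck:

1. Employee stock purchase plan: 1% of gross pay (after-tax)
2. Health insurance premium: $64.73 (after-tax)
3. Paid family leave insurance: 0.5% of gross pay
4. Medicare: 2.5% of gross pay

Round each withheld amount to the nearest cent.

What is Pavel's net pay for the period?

$1702.19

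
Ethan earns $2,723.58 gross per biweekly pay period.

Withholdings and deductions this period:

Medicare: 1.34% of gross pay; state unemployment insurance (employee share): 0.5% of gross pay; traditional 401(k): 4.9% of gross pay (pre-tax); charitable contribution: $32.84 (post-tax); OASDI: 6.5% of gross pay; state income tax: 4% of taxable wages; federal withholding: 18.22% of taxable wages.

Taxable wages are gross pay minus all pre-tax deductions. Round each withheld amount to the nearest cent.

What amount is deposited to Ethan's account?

$1,754.61

Traditional 401(k): $2,723.58 × 0.049 = $133.46
Taxable wages = $2,723.58 − $133.46 = $2,590.12
State income tax: $2,590.12 × 0.04 = $103.60
Federal withholding: $2,590.12 × 0.1822 = $471.92
OASDI: $2,723.58 × 0.065 = $177.03
State unemployment insurance (employee share): $2,723.58 × 0.005 = $13.62
Medicare: $2,723.58 × 0.0134 = $36.50
Charitable contribution: $32.84
Total deductions = $133.46 + $103.60 + $471.92 + $177.03 + $13.62 + $36.50 + $32.84 = $968.97
Net pay = $2,723.58 − $968.97 = $1,754.61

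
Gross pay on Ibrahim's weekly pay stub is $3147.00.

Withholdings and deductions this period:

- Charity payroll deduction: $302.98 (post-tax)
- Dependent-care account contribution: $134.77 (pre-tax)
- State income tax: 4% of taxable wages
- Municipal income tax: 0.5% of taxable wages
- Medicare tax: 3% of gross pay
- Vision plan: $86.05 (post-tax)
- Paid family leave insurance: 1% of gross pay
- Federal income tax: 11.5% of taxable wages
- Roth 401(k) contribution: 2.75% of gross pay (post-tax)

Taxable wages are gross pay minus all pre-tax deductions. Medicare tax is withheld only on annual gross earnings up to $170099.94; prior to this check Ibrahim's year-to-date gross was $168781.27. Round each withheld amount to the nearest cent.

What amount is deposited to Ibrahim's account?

Dependent-care account contribution: $134.77
Taxable wages = $3147.00 − $134.77 = $3012.23
Federal income tax: $3012.23 × 0.115 = $346.41
State income tax: $3012.23 × 0.04 = $120.49
Municipal income tax: $3012.23 × 0.005 = $15.06
Paid family leave insurance: $3147.00 × 0.01 = $31.47
Medicare tax: only $170099.94 − $168781.27 = $1318.67 of this check is subject → $1318.67 × 0.03 = $39.56
Charity payroll deduction: $302.98
Roth 401(k) contribution: $3147.00 × 0.0275 = $86.54
Vision plan: $86.05
Total deductions = $134.77 + $346.41 + $120.49 + $15.06 + $31.47 + $39.56 + $302.98 + $86.54 + $86.05 = $1163.33
Net pay = $3147.00 − $1163.33 = $1983.67

$1983.67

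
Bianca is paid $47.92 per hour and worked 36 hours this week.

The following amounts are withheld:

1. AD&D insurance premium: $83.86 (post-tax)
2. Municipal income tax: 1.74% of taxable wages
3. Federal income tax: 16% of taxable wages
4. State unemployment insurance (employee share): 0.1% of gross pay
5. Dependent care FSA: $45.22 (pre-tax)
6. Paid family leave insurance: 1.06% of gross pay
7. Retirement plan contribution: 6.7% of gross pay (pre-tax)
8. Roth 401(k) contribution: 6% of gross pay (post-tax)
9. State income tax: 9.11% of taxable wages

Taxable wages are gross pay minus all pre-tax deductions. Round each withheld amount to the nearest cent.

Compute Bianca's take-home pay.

Gross pay: 36 × $47.92 = $1725.12
Dependent care FSA: $45.22
Retirement plan contribution: $1725.12 × 0.067 = $115.58
Pre-tax total = $45.22 + $115.58 = $160.80
Taxable wages = $1725.12 − $160.80 = $1564.32
State income tax: $1564.32 × 0.0911 = $142.51
Municipal income tax: $1564.32 × 0.0174 = $27.22
Federal income tax: $1564.32 × 0.16 = $250.29
Paid family leave insurance: $1725.12 × 0.0106 = $18.29
State unemployment insurance (employee share): $1725.12 × 0.001 = $1.73
AD&D insurance premium: $83.86
Roth 401(k) contribution: $1725.12 × 0.06 = $103.51
Total deductions = $45.22 + $115.58 + $142.51 + $27.22 + $250.29 + $18.29 + $1.73 + $83.86 + $103.51 = $788.21
Net pay = $1725.12 − $788.21 = $936.91

$936.91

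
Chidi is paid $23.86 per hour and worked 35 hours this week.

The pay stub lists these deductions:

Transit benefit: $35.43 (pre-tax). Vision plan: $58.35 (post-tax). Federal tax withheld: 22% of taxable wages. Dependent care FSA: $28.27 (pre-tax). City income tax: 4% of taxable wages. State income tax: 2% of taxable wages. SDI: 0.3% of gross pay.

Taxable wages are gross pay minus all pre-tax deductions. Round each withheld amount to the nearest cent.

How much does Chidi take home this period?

Gross pay: 35 × $23.86 = $835.10
Transit benefit: $35.43
Dependent care FSA: $28.27
Pre-tax total = $35.43 + $28.27 = $63.70
Taxable wages = $835.10 − $63.70 = $771.40
State income tax: $771.40 × 0.02 = $15.43
Federal tax withheld: $771.40 × 0.22 = $169.71
City income tax: $771.40 × 0.04 = $30.86
SDI: $835.10 × 0.003 = $2.51
Vision plan: $58.35
Total deductions = $35.43 + $28.27 + $15.43 + $169.71 + $30.86 + $2.51 + $58.35 = $340.56
Net pay = $835.10 − $340.56 = $494.54

$494.54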